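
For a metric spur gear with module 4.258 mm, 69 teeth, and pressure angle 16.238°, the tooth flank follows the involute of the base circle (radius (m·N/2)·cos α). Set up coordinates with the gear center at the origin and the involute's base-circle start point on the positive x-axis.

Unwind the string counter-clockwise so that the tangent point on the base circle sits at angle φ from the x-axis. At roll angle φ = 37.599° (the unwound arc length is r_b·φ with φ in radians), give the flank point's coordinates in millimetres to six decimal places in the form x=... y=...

pitch radius r_p = m·N/2 = 4.258·69/2 = 146.901000
base radius r_b = r_p·cos α = 146.901000·cos 16.238° = 141.040890
roll angle φ = 37.599° = 0.65622635 rad
x = r_b·(cos φ + φ·sin φ) = 141.040890·(0.79230029 + 0.65622635·0.61013134) = 168.217290
y = r_b·(sin φ − φ·cos φ) = 141.040890·(0.61013134 − 0.65622635·0.79230029) = 12.722313

x=168.217290 y=12.722313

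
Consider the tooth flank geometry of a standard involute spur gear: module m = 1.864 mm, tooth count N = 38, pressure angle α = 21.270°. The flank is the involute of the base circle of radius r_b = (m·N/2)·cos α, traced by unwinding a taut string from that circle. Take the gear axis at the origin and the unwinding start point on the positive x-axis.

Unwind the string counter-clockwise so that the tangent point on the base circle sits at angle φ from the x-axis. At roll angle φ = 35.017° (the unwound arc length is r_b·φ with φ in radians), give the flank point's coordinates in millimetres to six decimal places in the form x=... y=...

x=38.603492 y=2.418792

pitch radius r_p = m·N/2 = 1.864·38/2 = 35.416000
base radius r_b = r_p·cos α = 35.416000·cos 21.270° = 33.003508
roll angle φ = 35.017° = 0.61116194 rad
x = r_b·(cos φ + φ·sin φ) = 33.003508·(0.81898182 + 0.61116194·0.57381946) = 38.603492
y = r_b·(sin φ − φ·cos φ) = 33.003508·(0.57381946 − 0.61116194·0.81898182) = 2.418792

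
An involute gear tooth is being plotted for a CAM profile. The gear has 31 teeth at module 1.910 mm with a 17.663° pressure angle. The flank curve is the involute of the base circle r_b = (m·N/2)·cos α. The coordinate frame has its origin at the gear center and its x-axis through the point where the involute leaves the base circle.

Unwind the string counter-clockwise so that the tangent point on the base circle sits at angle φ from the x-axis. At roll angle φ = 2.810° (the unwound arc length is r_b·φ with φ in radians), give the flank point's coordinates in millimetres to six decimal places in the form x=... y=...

pitch radius r_p = m·N/2 = 1.910·31/2 = 29.605000
base radius r_b = r_p·cos α = 29.605000·cos 17.663° = 28.209350
roll angle φ = 2.810° = 0.04904375 rad
x = r_b·(cos φ + φ·sin φ) = 28.209350·(0.99879760 + 0.04904375·0.04902409) = 28.243255
y = r_b·(sin φ − φ·cos φ) = 28.209350·(0.04902409 − 0.04904375·0.99879760) = 0.001109

x=28.243255 y=0.001109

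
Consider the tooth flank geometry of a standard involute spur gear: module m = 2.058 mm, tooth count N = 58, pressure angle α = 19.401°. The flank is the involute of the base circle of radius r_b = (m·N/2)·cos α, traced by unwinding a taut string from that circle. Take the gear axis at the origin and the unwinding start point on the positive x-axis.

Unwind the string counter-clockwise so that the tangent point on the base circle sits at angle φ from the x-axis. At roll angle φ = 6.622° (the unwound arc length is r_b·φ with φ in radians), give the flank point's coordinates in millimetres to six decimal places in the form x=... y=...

x=56.667788 y=0.028930

pitch radius r_p = m·N/2 = 2.058·58/2 = 59.682000
base radius r_b = r_p·cos α = 59.682000·cos 19.401° = 56.293069
roll angle φ = 6.622° = 0.11557570 rad
x = r_b·(cos φ + φ·sin φ) = 56.293069·(0.99332856 + 0.11557570·0.11531857) = 56.667788
y = r_b·(sin φ − φ·cos φ) = 56.293069·(0.11531857 − 0.11557570·0.99332856) = 0.028930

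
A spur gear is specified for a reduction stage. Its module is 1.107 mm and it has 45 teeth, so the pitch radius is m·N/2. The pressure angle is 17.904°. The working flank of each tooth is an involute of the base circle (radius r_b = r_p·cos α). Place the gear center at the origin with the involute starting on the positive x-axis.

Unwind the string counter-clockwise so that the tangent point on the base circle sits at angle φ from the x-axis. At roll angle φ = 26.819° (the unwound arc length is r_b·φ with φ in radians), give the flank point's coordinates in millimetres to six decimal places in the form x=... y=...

pitch radius r_p = m·N/2 = 1.107·45/2 = 24.907500
base radius r_b = r_p·cos α = 24.907500·cos 17.904° = 23.701303
roll angle φ = 26.819° = 0.46807985 rad
x = r_b·(cos φ + φ·sin φ) = 23.701303·(0.89243625 + 0.46807985·0.45117351) = 26.157267
y = r_b·(sin φ − φ·cos φ) = 23.701303·(0.45117351 − 0.46807985·0.89243625) = 0.792621

x=26.157267 y=0.792621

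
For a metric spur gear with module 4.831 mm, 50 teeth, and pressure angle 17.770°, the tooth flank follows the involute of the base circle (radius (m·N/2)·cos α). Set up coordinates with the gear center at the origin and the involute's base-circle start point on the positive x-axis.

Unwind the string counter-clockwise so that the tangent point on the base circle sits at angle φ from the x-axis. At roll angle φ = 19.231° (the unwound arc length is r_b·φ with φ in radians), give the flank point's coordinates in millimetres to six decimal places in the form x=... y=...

x=121.309919 y=1.433382

pitch radius r_p = m·N/2 = 4.831·50/2 = 120.775000
base radius r_b = r_p·cos α = 120.775000·cos 17.770° = 115.012743
roll angle φ = 19.231° = 0.33564427 rad
x = r_b·(cos φ + φ·sin φ) = 115.012743·(0.94419830 + 0.33564427·0.32937756) = 121.309919
y = r_b·(sin φ − φ·cos φ) = 115.012743·(0.32937756 − 0.33564427·0.94419830) = 1.433382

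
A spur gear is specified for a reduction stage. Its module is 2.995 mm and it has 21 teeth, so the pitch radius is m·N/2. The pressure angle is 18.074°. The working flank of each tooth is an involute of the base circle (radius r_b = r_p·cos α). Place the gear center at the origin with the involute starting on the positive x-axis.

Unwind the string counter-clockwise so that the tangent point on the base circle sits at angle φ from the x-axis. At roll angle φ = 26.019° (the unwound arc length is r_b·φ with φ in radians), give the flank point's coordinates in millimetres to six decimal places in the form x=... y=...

x=32.821250 y=0.914134

pitch radius r_p = m·N/2 = 2.995·21/2 = 31.447500
base radius r_b = r_p·cos α = 31.447500·cos 18.074° = 29.895774
roll angle φ = 26.019° = 0.45411722 rad
x = r_b·(cos φ + φ·sin φ) = 29.895774·(0.89864863 + 0.45411722·0.43866917) = 32.821250
y = r_b·(sin φ − φ·cos φ) = 29.895774·(0.43866917 − 0.45411722·0.89864863) = 0.914134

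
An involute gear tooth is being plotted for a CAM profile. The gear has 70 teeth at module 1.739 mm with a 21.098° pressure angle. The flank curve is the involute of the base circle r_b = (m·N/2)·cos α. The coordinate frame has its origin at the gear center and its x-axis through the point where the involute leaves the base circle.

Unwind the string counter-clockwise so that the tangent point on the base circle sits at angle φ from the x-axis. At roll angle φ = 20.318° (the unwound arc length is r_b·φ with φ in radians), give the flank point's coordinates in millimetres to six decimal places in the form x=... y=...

pitch radius r_p = m·N/2 = 1.739·70/2 = 60.865000
base radius r_b = r_p·cos α = 60.865000·cos 21.098° = 56.784982
roll angle φ = 20.318° = 0.35461600 rad
x = r_b·(cos φ + φ·sin φ) = 56.784982·(0.93777990 + 0.35461600·0.34723028) = 60.243943
y = r_b·(sin φ − φ·cos φ) = 56.784982·(0.34723028 − 0.35461600·0.93777990) = 0.833520

x=60.243943 y=0.833520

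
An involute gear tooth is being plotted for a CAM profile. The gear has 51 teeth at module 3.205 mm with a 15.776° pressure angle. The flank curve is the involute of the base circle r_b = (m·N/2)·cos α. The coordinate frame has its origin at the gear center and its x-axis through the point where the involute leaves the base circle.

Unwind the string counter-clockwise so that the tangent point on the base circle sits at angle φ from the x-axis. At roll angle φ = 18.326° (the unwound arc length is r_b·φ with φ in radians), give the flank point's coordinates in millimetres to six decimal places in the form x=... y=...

pitch radius r_p = m·N/2 = 3.205·51/2 = 81.727500
base radius r_b = r_p·cos α = 81.727500·cos 15.776° = 78.648985
roll angle φ = 18.326° = 0.31984904 rad
x = r_b·(cos φ + φ·sin φ) = 78.648985·(0.94928289 + 0.31984904·0.31442326) = 82.569706
y = r_b·(sin φ − φ·cos φ) = 78.648985·(0.31442326 − 0.31984904·0.94928289) = 0.849097

x=82.569706 y=0.849097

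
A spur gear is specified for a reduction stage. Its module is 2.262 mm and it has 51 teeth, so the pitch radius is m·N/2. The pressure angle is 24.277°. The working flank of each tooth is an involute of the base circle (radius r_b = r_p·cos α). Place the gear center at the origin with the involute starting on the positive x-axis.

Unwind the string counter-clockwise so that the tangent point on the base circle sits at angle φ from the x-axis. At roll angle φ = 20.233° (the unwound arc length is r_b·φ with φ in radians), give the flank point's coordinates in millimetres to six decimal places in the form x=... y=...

x=55.757116 y=0.762234

pitch radius r_p = m·N/2 = 2.262·51/2 = 57.681000
base radius r_b = r_p·cos α = 57.681000·cos 24.277° = 52.580177
roll angle φ = 20.233° = 0.35313247 rad
x = r_b·(cos φ + φ·sin φ) = 52.580177·(0.93829399 + 0.35313247·0.34583867) = 55.757116
y = r_b·(sin φ − φ·cos φ) = 52.580177·(0.34583867 − 0.35313247·0.93829399) = 0.762234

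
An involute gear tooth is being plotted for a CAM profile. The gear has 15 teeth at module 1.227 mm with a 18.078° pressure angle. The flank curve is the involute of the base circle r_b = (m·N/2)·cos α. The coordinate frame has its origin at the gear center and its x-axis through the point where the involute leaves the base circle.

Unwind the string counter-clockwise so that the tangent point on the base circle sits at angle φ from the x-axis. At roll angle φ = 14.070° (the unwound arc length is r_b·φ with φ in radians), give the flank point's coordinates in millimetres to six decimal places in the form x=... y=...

pitch radius r_p = m·N/2 = 1.227·15/2 = 9.202500
base radius r_b = r_p·cos α = 9.202500·cos 18.078° = 8.748218
roll angle φ = 14.070° = 0.24556783 rad
x = r_b·(cos φ + φ·sin φ) = 8.748218·(0.96999944 + 0.24556783·0.24310715) = 9.008029
y = r_b·(sin φ − φ·cos φ) = 8.748218·(0.24310715 − 0.24556783·0.96999944) = 0.042923

x=9.008029 y=0.042923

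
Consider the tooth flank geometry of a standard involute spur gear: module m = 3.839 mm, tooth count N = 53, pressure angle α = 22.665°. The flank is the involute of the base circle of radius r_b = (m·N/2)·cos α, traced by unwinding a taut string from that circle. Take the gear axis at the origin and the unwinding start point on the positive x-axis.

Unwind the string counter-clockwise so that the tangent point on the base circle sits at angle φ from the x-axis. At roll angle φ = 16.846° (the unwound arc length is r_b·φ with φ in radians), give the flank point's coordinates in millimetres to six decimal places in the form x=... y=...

pitch radius r_p = m·N/2 = 3.839·53/2 = 101.733500
base radius r_b = r_p·cos α = 101.733500·cos 22.665° = 93.876994
roll angle φ = 16.846° = 0.29401817 rad
x = r_b·(cos φ + φ·sin φ) = 93.876994·(0.95708714 + 0.29401817·0.28980029) = 97.847398
y = r_b·(sin φ − φ·cos φ) = 93.876994·(0.28980029 − 0.29401817·0.95708714) = 0.788500

x=97.847398 y=0.788500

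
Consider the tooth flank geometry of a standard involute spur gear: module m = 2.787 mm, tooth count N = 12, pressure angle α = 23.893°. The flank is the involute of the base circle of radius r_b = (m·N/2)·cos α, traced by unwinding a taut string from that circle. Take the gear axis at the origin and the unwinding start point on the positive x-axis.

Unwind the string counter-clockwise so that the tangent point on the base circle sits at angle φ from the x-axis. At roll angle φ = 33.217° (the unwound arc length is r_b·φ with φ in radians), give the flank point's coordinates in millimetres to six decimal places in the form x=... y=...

pitch radius r_p = m·N/2 = 2.787·12/2 = 16.722000
base radius r_b = r_p·cos α = 16.722000·cos 23.893° = 15.288982
roll angle φ = 33.217° = 0.57974602 rad
x = r_b·(cos φ + φ·sin φ) = 15.288982·(0.83660181 + 0.57974602·0.54781147) = 17.646441
y = r_b·(sin φ − φ·cos φ) = 15.288982·(0.54781147 − 0.57974602·0.83660181) = 0.960070

x=17.646441 y=0.960070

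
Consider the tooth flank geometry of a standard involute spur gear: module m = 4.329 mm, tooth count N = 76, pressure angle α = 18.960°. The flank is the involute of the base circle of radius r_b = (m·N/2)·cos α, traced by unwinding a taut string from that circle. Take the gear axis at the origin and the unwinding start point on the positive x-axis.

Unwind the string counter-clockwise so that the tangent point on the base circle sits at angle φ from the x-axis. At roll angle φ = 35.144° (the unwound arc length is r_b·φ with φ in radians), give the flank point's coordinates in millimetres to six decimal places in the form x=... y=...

x=182.147904 y=11.523424

pitch radius r_p = m·N/2 = 4.329·76/2 = 164.502000
base radius r_b = r_p·cos α = 164.502000·cos 18.960° = 155.577048
roll angle φ = 35.144° = 0.61337851 rad
x = r_b·(cos φ + φ·sin φ) = 155.577048·(0.81770790 + 0.61337851·0.57563338) = 182.147904
y = r_b·(sin φ − φ·cos φ) = 155.577048·(0.57563338 − 0.61337851·0.81770790) = 11.523424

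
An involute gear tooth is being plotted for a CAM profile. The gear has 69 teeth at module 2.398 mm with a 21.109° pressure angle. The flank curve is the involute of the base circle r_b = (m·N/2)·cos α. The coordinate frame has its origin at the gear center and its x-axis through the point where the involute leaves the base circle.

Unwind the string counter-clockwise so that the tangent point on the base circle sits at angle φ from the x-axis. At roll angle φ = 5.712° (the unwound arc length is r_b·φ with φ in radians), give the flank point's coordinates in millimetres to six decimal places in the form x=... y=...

pitch radius r_p = m·N/2 = 2.398·69/2 = 82.731000
base radius r_b = r_p·cos α = 82.731000·cos 21.109° = 77.179500
roll angle φ = 5.712° = 0.09969321 rad
x = r_b·(cos φ + φ·sin φ) = 77.179500·(0.99503475 + 0.09969321·0.09952815) = 77.562081
y = r_b·(sin φ − φ·cos φ) = 77.179500·(0.09952815 − 0.09969321·0.99503475) = 0.025465

x=77.562081 y=0.025465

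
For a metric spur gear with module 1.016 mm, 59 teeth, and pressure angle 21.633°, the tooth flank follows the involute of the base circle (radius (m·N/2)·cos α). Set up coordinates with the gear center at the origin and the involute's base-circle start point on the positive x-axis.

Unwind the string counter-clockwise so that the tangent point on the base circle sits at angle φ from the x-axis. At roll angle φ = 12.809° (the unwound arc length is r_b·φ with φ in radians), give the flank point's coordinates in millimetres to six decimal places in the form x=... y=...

pitch radius r_p = m·N/2 = 1.016·59/2 = 29.972000
base radius r_b = r_p·cos α = 29.972000·cos 21.633° = 27.860901
roll angle φ = 12.809° = 0.22355922 rad
x = r_b·(cos φ + φ·sin φ) = 27.860901·(0.97511454 + 0.22355922·0.22170167) = 28.548453
y = r_b·(sin φ − φ·cos φ) = 27.860901·(0.22170167 − 0.22355922·0.97511454) = 0.103248

x=28.548453 y=0.103248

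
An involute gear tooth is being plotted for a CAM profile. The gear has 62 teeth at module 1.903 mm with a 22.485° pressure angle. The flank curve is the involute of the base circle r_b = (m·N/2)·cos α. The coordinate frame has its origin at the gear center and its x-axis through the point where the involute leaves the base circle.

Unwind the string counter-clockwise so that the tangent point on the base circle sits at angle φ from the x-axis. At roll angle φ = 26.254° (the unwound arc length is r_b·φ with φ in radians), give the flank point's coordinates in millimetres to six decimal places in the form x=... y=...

x=59.933849 y=1.711646

pitch radius r_p = m·N/2 = 1.903·62/2 = 58.993000
base radius r_b = r_p·cos α = 58.993000·cos 22.485° = 54.508334
roll angle φ = 26.254° = 0.45821874 rad
x = r_b·(cos φ + φ·sin φ) = 54.508334·(0.89684186 + 0.45821874·0.44235130) = 59.933849
y = r_b·(sin φ − φ·cos φ) = 54.508334·(0.44235130 − 0.45821874·0.89684186) = 1.711646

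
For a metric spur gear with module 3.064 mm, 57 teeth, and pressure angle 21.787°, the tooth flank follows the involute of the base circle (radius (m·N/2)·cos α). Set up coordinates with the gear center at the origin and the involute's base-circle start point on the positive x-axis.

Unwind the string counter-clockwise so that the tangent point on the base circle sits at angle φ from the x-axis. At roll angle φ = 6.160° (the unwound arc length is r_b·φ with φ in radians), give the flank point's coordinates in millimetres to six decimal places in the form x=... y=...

x=81.553734 y=0.033551

pitch radius r_p = m·N/2 = 3.064·57/2 = 87.324000
base radius r_b = r_p·cos α = 87.324000·cos 21.787° = 81.086452
roll angle φ = 6.160° = 0.10751228 rad
x = r_b·(cos φ + φ·sin φ) = 81.086452·(0.99422612 + 0.10751228·0.10730528) = 81.553734
y = r_b·(sin φ − φ·cos φ) = 81.086452·(0.10730528 − 0.10751228·0.99422612) = 0.033551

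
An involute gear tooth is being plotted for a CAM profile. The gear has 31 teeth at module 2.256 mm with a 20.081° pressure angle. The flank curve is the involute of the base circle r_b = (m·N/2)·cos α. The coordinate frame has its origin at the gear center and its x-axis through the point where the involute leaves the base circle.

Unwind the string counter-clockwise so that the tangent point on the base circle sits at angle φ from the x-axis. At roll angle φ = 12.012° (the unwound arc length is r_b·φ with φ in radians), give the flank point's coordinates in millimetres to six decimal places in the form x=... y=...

pitch radius r_p = m·N/2 = 2.256·31/2 = 34.968000
base radius r_b = r_p·cos α = 34.968000·cos 20.081° = 32.842231
roll angle φ = 12.012° = 0.20964895 rad
x = r_b·(cos φ + φ·sin φ) = 32.842231·(0.97810403 + 0.20964895·0.20811655) = 33.556072
y = r_b·(sin φ − φ·cos φ) = 32.842231·(0.20811655 − 0.20964895·0.97810403) = 0.100434

x=33.556072 y=0.100434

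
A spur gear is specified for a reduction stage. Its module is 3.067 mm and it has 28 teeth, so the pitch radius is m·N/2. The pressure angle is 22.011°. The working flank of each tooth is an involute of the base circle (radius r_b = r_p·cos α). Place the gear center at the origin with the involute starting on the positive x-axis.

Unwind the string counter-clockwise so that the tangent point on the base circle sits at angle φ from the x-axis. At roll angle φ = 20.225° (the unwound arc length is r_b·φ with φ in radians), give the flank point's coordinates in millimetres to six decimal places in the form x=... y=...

x=42.211744 y=0.576407

pitch radius r_p = m·N/2 = 3.067·28/2 = 42.938000
base radius r_b = r_p·cos α = 42.938000·cos 22.011° = 39.808332
roll angle φ = 20.225° = 0.35299284 rad
x = r_b·(cos φ + φ·sin φ) = 39.808332·(0.93834227 + 0.35299284·0.34570766) = 42.211744
y = r_b·(sin φ − φ·cos φ) = 39.808332·(0.34570766 − 0.35299284·0.93834227) = 0.576407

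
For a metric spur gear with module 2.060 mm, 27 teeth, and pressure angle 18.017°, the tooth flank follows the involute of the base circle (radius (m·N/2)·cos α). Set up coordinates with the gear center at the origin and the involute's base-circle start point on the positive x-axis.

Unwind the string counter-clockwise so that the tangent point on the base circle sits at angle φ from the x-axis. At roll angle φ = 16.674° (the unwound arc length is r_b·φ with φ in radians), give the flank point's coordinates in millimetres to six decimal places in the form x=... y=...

pitch radius r_p = m·N/2 = 2.060·27/2 = 27.810000
base radius r_b = r_p·cos α = 27.810000·cos 18.017° = 26.446331
roll angle φ = 16.674° = 0.29101620 rad
x = r_b·(cos φ + φ·sin φ) = 26.446331·(0.95795280 + 0.29101620·0.28692584) = 27.542607
y = r_b·(sin φ − φ·cos φ) = 26.446331·(0.28692584 − 0.29101620·0.95795280) = 0.215433

x=27.542607 y=0.215433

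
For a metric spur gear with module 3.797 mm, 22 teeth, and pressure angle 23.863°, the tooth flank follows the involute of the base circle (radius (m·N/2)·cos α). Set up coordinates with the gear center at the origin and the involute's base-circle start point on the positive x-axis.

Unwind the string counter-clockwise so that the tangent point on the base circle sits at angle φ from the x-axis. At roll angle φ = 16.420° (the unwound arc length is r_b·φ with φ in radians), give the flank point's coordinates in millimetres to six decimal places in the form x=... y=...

pitch radius r_p = m·N/2 = 3.797·22/2 = 41.767000
base radius r_b = r_p·cos α = 41.767000·cos 23.863° = 38.196564
roll angle φ = 16.420° = 0.28658306 rad
x = r_b·(cos φ + φ·sin φ) = 38.196564·(0.95921536 + 0.28658306·0.28267630) = 39.733044
y = r_b·(sin φ − φ·cos φ) = 38.196564·(0.28267630 − 0.28658306·0.95921536) = 0.297224

x=39.733044 y=0.297224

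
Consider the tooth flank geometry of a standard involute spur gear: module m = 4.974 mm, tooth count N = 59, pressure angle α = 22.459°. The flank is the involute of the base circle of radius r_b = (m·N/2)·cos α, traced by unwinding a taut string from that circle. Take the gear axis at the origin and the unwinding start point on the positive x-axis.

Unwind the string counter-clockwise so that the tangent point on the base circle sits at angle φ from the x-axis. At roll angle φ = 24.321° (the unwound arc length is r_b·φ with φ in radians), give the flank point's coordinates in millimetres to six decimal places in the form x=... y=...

pitch radius r_p = m·N/2 = 4.974·59/2 = 146.733000
base radius r_b = r_p·cos α = 146.733000·cos 22.459° = 135.603762
roll angle φ = 24.321° = 0.42448153 rad
x = r_b·(cos φ + φ·sin φ) = 135.603762·(0.91125239 + 0.42448153·0.41184838) = 147.275777
y = r_b·(sin φ − φ·cos φ) = 135.603762·(0.41184838 − 0.42448153·0.91125239) = 3.395325

x=147.275777 y=3.395325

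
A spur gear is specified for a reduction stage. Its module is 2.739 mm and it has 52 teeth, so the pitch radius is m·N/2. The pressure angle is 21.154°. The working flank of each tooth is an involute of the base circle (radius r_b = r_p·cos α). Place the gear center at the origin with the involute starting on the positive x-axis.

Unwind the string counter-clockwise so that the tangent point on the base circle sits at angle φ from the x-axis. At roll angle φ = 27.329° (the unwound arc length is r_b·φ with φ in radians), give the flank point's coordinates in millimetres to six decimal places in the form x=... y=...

x=73.545933 y=2.348207

pitch radius r_p = m·N/2 = 2.739·52/2 = 71.214000
base radius r_b = r_p·cos α = 71.214000·cos 21.154° = 66.415161
roll angle φ = 27.329° = 0.47698103 rad
x = r_b·(cos φ + φ·sin φ) = 66.415161·(0.88838498 + 0.47698103·0.45909927) = 73.545933
y = r_b·(sin φ − φ·cos φ) = 66.415161·(0.45909927 − 0.47698103·0.88838498) = 2.348207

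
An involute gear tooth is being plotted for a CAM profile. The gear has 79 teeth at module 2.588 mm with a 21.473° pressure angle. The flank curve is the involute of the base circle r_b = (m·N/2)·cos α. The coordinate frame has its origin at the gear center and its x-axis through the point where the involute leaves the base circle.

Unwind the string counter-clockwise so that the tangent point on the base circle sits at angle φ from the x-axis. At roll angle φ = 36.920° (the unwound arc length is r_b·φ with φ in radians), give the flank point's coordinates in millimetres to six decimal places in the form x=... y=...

x=112.877202 y=8.137194

pitch radius r_p = m·N/2 = 2.588·79/2 = 102.226000
base radius r_b = r_p·cos α = 102.226000·cos 21.473° = 95.130511
roll angle φ = 36.920° = 0.64437556 rad
x = r_b·(cos φ + φ·sin φ) = 95.130511·(0.79947502 + 0.64437556·0.60069933) = 112.877202
y = r_b·(sin φ − φ·cos φ) = 95.130511·(0.60069933 − 0.64437556·0.79947502) = 8.137194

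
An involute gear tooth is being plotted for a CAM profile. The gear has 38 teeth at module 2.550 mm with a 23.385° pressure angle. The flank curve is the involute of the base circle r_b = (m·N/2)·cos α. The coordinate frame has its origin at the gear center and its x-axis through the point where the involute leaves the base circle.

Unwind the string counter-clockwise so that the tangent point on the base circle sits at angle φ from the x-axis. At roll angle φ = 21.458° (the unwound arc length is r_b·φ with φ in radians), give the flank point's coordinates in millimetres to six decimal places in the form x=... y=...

x=47.480434 y=0.767794

pitch radius r_p = m·N/2 = 2.550·38/2 = 48.450000
base radius r_b = r_p·cos α = 48.450000·cos 23.385° = 44.470248
roll angle φ = 21.458° = 0.37451275 rad
x = r_b·(cos φ + φ·sin φ) = 44.470248·(0.93068598 + 0.37451275·0.36581910) = 47.480434
y = r_b·(sin φ − φ·cos φ) = 44.470248·(0.36581910 − 0.37451275·0.93068598) = 0.767794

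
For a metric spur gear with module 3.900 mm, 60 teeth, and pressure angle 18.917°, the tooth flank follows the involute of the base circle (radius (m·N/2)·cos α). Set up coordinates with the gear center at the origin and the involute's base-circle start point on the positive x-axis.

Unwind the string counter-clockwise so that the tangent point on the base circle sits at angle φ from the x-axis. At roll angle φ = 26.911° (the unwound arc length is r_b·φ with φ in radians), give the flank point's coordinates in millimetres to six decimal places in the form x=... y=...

pitch radius r_p = m·N/2 = 3.900·60/2 = 117.000000
base radius r_b = r_p·cos α = 117.000000·cos 18.917° = 110.680737
roll angle φ = 26.911° = 0.46968556 rad
x = r_b·(cos φ + φ·sin φ) = 110.680737·(0.89171065 + 0.46968556·0.45260591) = 122.223976
y = r_b·(sin φ − φ·cos φ) = 110.680737·(0.45260591 − 0.46968556·0.89171065) = 3.739050

x=122.223976 y=3.739050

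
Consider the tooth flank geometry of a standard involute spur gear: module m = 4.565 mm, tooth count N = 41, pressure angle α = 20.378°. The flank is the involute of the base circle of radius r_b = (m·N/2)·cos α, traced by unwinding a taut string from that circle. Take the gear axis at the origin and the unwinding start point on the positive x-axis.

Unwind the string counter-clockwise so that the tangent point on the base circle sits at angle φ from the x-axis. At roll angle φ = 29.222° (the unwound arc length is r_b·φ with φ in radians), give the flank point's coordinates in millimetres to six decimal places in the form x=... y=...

pitch radius r_p = m·N/2 = 4.565·41/2 = 93.582500
base radius r_b = r_p·cos α = 93.582500·cos 20.378° = 87.725711
roll angle φ = 29.222° = 0.51002011 rad
x = r_b·(cos φ + φ·sin φ) = 87.725711·(0.87273469 + 0.51002011·0.48819480) = 98.404022
y = r_b·(sin φ − φ·cos φ) = 87.725711·(0.48819480 − 0.51002011·0.87273469) = 3.779448

x=98.404022 y=3.779448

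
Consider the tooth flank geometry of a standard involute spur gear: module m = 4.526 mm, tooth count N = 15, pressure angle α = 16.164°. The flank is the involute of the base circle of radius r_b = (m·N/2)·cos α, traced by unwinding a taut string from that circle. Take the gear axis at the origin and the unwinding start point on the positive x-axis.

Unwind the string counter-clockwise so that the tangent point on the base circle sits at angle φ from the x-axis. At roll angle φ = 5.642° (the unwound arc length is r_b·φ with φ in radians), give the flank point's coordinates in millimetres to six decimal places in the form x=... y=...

pitch radius r_p = m·N/2 = 4.526·15/2 = 33.945000
base radius r_b = r_p·cos α = 33.945000·cos 16.164° = 32.603113
roll angle φ = 5.642° = 0.09847148 rad
x = r_b·(cos φ + φ·sin φ) = 32.603113·(0.99515560 + 0.09847148·0.09831241) = 32.760800
y = r_b·(sin φ − φ·cos φ) = 32.603113·(0.09831241 − 0.09847148·0.99515560) = 0.010367

x=32.760800 y=0.010367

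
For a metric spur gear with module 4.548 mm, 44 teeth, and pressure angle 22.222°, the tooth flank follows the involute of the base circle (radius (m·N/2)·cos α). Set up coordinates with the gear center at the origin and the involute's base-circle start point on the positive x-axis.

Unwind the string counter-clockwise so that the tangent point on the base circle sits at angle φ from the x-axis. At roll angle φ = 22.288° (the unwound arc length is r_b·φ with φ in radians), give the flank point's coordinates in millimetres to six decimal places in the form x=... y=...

x=99.369463 y=1.790043

pitch radius r_p = m·N/2 = 4.548·44/2 = 100.056000
base radius r_b = r_p·cos α = 100.056000·cos 22.222° = 92.624384
roll angle φ = 22.288° = 0.38899898 rad
x = r_b·(cos φ + φ·sin φ) = 92.624384·(0.92528917 + 0.38899898·0.37926238) = 99.369463
y = r_b·(sin φ − φ·cos φ) = 92.624384·(0.37926238 − 0.38899898·0.92528917) = 1.790043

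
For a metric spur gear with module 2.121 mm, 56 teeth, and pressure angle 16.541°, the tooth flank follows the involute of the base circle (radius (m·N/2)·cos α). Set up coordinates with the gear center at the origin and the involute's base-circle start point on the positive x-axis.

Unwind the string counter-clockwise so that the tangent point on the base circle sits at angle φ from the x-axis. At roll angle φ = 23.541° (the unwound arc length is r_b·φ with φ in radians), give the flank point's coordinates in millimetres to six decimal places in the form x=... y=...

pitch radius r_p = m·N/2 = 2.121·56/2 = 59.388000
base radius r_b = r_p·cos α = 59.388000·cos 16.541° = 56.930302
roll angle φ = 23.541° = 0.41086796 rad
x = r_b·(cos φ + φ·sin φ) = 56.930302·(0.91677450 + 0.41086796·0.39940520) = 61.534671
y = r_b·(sin φ − φ·cos φ) = 56.930302·(0.39940520 − 0.41086796·0.91677450) = 1.294136

x=61.534671 y=1.294136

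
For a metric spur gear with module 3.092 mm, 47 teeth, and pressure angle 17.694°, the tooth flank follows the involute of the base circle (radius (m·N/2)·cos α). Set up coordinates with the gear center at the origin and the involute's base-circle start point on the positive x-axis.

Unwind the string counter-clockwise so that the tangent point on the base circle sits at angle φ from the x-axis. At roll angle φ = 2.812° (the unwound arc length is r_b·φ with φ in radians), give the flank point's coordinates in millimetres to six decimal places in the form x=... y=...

x=69.307923 y=0.002727

pitch radius r_p = m·N/2 = 3.092·47/2 = 72.662000
base radius r_b = r_p·cos α = 72.662000·cos 17.694° = 69.224602
roll angle φ = 2.812° = 0.04907866 rad
x = r_b·(cos φ + φ·sin φ) = 69.224602·(0.99879588 + 0.04907866·0.04905896) = 69.307923
y = r_b·(sin φ − φ·cos φ) = 69.224602·(0.04905896 − 0.04907866·0.99879588) = 0.002727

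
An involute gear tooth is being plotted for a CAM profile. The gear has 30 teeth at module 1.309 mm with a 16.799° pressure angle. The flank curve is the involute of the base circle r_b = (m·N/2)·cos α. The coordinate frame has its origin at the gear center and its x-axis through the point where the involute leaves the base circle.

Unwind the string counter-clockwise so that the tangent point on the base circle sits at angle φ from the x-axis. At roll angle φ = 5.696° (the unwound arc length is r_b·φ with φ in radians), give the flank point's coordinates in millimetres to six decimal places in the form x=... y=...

pitch radius r_p = m·N/2 = 1.309·30/2 = 19.635000
base radius r_b = r_p·cos α = 19.635000·cos 16.799° = 18.797067
roll angle φ = 5.696° = 0.09941395 rad
x = r_b·(cos φ + φ·sin φ) = 18.797067·(0.99506250 + 0.09941395·0.09925028) = 18.889725
y = r_b·(sin φ − φ·cos φ) = 18.797067·(0.09925028 − 0.09941395·0.99506250) = 0.006150

x=18.889725 y=0.006150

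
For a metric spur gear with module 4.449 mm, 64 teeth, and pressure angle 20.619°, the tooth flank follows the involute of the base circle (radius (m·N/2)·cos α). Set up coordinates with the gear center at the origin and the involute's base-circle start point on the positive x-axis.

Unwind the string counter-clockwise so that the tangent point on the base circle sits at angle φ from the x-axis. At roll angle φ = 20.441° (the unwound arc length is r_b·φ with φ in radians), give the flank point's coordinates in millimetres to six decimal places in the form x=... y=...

x=141.460278 y=1.991321

pitch radius r_p = m·N/2 = 4.449·64/2 = 142.368000
base radius r_b = r_p·cos α = 142.368000·cos 20.619° = 133.248306
roll angle φ = 20.441° = 0.35676275 rad
x = r_b·(cos φ + φ·sin φ) = 133.248306·(0.93703232 + 0.35676275·0.34924266) = 141.460278
y = r_b·(sin φ − φ·cos φ) = 133.248306·(0.34924266 − 0.35676275·0.93703232) = 1.991321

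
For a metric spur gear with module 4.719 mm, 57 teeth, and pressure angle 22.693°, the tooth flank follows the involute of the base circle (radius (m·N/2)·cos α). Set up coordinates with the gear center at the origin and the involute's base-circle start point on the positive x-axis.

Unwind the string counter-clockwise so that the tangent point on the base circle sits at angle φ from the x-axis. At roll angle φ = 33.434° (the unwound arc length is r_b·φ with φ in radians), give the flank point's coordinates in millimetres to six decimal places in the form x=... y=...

x=143.440547 y=7.941752

pitch radius r_p = m·N/2 = 4.719·57/2 = 134.491500
base radius r_b = r_p·cos α = 134.491500·cos 22.693° = 124.079871
roll angle φ = 33.434° = 0.58353338 rad
x = r_b·(cos φ + φ·sin φ) = 124.079871·(0.83452105 + 0.58353338·0.55097605) = 143.440547
y = r_b·(sin φ − φ·cos φ) = 124.079871·(0.55097605 − 0.58353338·0.83452105) = 7.941752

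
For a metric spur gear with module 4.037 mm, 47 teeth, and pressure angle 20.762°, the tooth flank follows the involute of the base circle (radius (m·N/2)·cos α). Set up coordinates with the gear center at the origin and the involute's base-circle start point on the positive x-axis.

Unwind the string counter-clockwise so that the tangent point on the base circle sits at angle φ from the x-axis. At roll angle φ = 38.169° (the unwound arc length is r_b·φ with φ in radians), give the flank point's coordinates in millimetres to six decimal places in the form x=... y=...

pitch radius r_p = m·N/2 = 4.037·47/2 = 94.869500
base radius r_b = r_p·cos α = 94.869500·cos 20.762° = 88.708768
roll angle φ = 38.169° = 0.66617472 rad
x = r_b·(cos φ + φ·sin φ) = 88.708768·(0.78619137 + 0.66617472·0.61798312) = 106.262113
y = r_b·(sin φ − φ·cos φ) = 88.708768·(0.61798312 − 0.66617472·0.78619137) = 8.360118

x=106.262113 y=8.360118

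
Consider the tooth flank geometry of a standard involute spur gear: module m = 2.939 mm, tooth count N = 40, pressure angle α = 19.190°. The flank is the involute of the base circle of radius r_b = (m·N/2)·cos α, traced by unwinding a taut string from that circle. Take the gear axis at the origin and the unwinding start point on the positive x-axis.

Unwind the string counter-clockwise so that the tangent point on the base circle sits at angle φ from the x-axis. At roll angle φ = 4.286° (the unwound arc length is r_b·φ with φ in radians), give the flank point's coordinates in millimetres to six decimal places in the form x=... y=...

pitch radius r_p = m·N/2 = 2.939·40/2 = 58.780000
base radius r_b = r_p·cos α = 58.780000·cos 19.190° = 55.513816
roll angle φ = 4.286° = 0.07480481 rad
x = r_b·(cos φ + φ·sin φ) = 55.513816·(0.99720342 + 0.07480481·0.07473507) = 55.668920
y = r_b·(sin φ − φ·cos φ) = 55.513816·(0.07473507 − 0.07480481·0.99720342) = 0.007742

x=55.668920 y=0.007742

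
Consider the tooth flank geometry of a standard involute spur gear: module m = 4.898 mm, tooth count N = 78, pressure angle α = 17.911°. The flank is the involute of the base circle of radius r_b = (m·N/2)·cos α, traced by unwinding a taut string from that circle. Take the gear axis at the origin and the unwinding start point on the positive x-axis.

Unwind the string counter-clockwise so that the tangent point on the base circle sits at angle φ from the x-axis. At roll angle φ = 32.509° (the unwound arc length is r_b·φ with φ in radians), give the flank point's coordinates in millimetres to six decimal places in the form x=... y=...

x=208.708939 y=10.714794

pitch radius r_p = m·N/2 = 4.898·78/2 = 191.022000
base radius r_b = r_p·cos α = 191.022000·cos 17.911° = 181.764191
roll angle φ = 32.509° = 0.56738909 rad
x = r_b·(cos φ + φ·sin φ) = 181.764191·(0.84330704 + 0.56738909·0.53743208) = 208.708939
y = r_b·(sin φ − φ·cos φ) = 181.764191·(0.53743208 − 0.56738909·0.84330704) = 10.714794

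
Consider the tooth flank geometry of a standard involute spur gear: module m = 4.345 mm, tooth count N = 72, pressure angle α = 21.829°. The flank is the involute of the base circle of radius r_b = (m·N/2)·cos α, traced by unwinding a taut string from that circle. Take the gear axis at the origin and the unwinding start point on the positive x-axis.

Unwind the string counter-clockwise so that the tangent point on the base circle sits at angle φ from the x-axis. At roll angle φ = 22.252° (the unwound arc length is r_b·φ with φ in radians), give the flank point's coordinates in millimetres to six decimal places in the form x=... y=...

pitch radius r_p = m·N/2 = 4.345·72/2 = 156.420000
base radius r_b = r_p·cos α = 156.420000·cos 21.829° = 145.204333
roll angle φ = 22.252° = 0.38837067 rad
x = r_b·(cos φ + φ·sin φ) = 145.204333·(0.92552729 + 0.38837067·0.37868092) = 155.745565
y = r_b·(sin φ − φ·cos φ) = 145.204333·(0.37868092 − 0.38837067·0.92552729) = 2.792755

x=155.745565 y=2.792755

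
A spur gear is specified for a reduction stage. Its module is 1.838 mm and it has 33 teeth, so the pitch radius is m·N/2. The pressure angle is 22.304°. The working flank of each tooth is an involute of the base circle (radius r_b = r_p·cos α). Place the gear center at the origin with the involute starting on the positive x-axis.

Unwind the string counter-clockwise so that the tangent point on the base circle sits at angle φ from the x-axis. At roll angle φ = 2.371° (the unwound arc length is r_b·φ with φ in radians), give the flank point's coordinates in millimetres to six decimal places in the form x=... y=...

x=28.082045 y=0.000663

pitch radius r_p = m·N/2 = 1.838·33/2 = 30.327000
base radius r_b = r_p·cos α = 30.327000·cos 22.304° = 28.058032
roll angle φ = 2.371° = 0.04138176 rad
x = r_b·(cos φ + φ·sin φ) = 28.058032·(0.99914390 + 0.04138176·0.04136995) = 28.082045
y = r_b·(sin φ − φ·cos φ) = 28.058032·(0.04136995 − 0.04138176·0.99914390) = 0.000663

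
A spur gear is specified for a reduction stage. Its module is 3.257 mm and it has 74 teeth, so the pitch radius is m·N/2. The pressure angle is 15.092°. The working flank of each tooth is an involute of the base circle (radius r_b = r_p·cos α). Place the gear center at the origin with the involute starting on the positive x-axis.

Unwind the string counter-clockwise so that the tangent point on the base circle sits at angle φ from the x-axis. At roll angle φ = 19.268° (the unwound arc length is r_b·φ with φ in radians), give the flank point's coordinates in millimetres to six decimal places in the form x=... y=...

x=122.746888 y=1.458402

pitch radius r_p = m·N/2 = 3.257·74/2 = 120.509000
base radius r_b = r_p·cos α = 120.509000·cos 15.092° = 116.352523
roll angle φ = 19.268° = 0.33629004 rad
x = r_b·(cos φ + φ·sin φ) = 116.352523·(0.94398540 + 0.33629004·0.32998722) = 122.746888
y = r_b·(sin φ − φ·cos φ) = 116.352523·(0.32998722 − 0.33629004·0.94398540) = 1.458402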